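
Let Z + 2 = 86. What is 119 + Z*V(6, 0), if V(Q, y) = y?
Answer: 119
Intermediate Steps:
Z = 84 (Z = -2 + 86 = 84)
119 + Z*V(6, 0) = 119 + 84*0 = 119 + 0 = 119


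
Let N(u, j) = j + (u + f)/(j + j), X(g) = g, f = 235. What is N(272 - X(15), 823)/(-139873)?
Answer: -677575/115115479 ≈ -0.0058860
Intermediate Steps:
N(u, j) = j + (235 + u)/(2*j) (N(u, j) = j + (u + 235)/(j + j) = j + (235 + u)/((2*j)) = j + (235 + u)*(1/(2*j)) = j + (235 + u)/(2*j))
N(272 - X(15), 823)/(-139873) = ((½)*(235 + (272 - 1*15) + 2*823²)/823)/(-139873) = ((½)*(1/823)*(235 + (272 - 15) + 2*677329))*(-1/139873) = ((½)*(1/823)*(235 + 257 + 1354658))*(-1/139873) = ((½)*(1/823)*1355150)*(-1/139873) = (677575/823)*(-1/139873) = -677575/115115479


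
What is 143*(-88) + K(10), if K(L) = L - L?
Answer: -12584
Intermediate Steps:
K(L) = 0
143*(-88) + K(10) = 143*(-88) + 0 = -12584 + 0 = -12584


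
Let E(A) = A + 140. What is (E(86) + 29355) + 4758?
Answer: 34339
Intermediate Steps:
E(A) = 140 + A
(E(86) + 29355) + 4758 = ((140 + 86) + 29355) + 4758 = (226 + 29355) + 4758 = 29581 + 4758 = 34339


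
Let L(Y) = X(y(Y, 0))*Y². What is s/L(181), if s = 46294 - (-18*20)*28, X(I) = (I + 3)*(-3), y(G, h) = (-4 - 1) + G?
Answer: -56374/17592657 ≈ -0.0032044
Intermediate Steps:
y(G, h) = -5 + G
X(I) = -9 - 3*I (X(I) = (3 + I)*(-3) = -9 - 3*I)
L(Y) = Y²*(6 - 3*Y) (L(Y) = (-9 - 3*(-5 + Y))*Y² = (-9 + (15 - 3*Y))*Y² = (6 - 3*Y)*Y² = Y²*(6 - 3*Y))
s = 56374 (s = 46294 - (-360)*28 = 46294 - 1*(-10080) = 46294 + 10080 = 56374)
s/L(181) = 56374/((3*181²*(2 - 1*181))) = 56374/((3*32761*(2 - 181))) = 56374/((3*32761*(-179))) = 56374/(-17592657) = 56374*(-1/17592657) = -56374/17592657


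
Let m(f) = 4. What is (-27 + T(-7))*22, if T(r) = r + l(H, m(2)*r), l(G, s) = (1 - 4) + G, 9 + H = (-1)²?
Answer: -990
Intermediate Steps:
H = -8 (H = -9 + (-1)² = -9 + 1 = -8)
l(G, s) = -3 + G
T(r) = -11 + r (T(r) = r + (-3 - 8) = r - 11 = -11 + r)
(-27 + T(-7))*22 = (-27 + (-11 - 7))*22 = (-27 - 18)*22 = -45*22 = -990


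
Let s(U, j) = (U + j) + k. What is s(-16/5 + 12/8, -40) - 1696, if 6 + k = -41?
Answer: -17847/10 ≈ -1784.7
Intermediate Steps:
k = -47 (k = -6 - 41 = -47)
s(U, j) = -47 + U + j (s(U, j) = (U + j) - 47 = -47 + U + j)
s(-16/5 + 12/8, -40) - 1696 = (-47 + (-16/5 + 12/8) - 40) - 1696 = (-47 + (-16*⅕ + 12*(⅛)) - 40) - 1696 = (-47 + (-16/5 + 3/2) - 40) - 1696 = (-47 - 17/10 - 40) - 1696 = -887/10 - 1696 = -17847/10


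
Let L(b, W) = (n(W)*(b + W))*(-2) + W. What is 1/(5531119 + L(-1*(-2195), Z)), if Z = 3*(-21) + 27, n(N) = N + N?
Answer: 1/5841979 ≈ 1.7117e-7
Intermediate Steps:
n(N) = 2*N
Z = -36 (Z = -63 + 27 = -36)
L(b, W) = W - 4*W*(W + b) (L(b, W) = ((2*W)*(b + W))*(-2) + W = ((2*W)*(W + b))*(-2) + W = (2*W*(W + b))*(-2) + W = -4*W*(W + b) + W = W - 4*W*(W + b))
1/(5531119 + L(-1*(-2195), Z)) = 1/(5531119 - 36*(1 - 4*(-36) - (-4)*(-2195))) = 1/(5531119 - 36*(1 + 144 - 4*2195)) = 1/(5531119 - 36*(1 + 144 - 8780)) = 1/(5531119 - 36*(-8635)) = 1/(5531119 + 310860) = 1/5841979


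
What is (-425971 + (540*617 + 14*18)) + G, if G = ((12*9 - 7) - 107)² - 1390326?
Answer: -1482829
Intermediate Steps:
G = -1390290 (G = ((108 - 7) - 107)² - 1390326 = (101 - 107)² - 1390326 = (-6)² - 1390326 = 36 - 1390326 = -1390290)
(-425971 + (540*617 + 14*18)) + G = (-425971 + (540*617 + 14*18)) - 1390290 = (-425971 + (333180 + 252)) - 1390290 = (-425971 + 333432) - 1390290 = -92539 - 1390290 = -1482829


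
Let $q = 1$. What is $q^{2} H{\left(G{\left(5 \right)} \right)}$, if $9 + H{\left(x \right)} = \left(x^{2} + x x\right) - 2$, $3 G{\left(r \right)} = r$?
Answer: $- \frac{49}{9} \approx -5.4444$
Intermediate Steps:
$G{\left(r \right)} = \frac{r}{3}$
$H{\left(x \right)} = -11 + 2 x^{2}$ ($H{\left(x \right)} = -9 - \left(2 - x^{2} - x x\right) = -9 + \left(\left(x^{2} + x^{2}\right) - 2\right) = -9 + \left(2 x^{2} - 2\right) = -9 + \left(-2 + 2 x^{2}\right) = -11 + 2 x^{2}$)
$q^{2} H{\left(G{\left(5 \right)} \right)} = 1^{2} \left(-11 + 2 \left(\frac{1}{3} \cdot 5\right)^{2}\right) = 1 \left(-11 + 2 \left(\frac{5}{3}\right)^{2}\right) = 1 \left(-11 + 2 \cdot \frac{25}{9}\right) = 1 \left(-11 + \frac{50}{9}\right) = 1 \left(- \frac{49}{9}\right) = - \frac{49}{9}$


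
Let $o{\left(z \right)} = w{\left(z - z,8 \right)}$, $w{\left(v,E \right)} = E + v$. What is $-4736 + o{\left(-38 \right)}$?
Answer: $-4728$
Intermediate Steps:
$o{\left(z \right)} = 8$ ($o{\left(z \right)} = 8 + \left(z - z\right) = 8 + 0 = 8$)
$-4736 + o{\left(-38 \right)} = -4736 + 8 = -4728$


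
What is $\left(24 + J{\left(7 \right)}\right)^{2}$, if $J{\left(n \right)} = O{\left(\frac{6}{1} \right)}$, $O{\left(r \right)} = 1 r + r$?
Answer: $1296$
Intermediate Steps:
$O{\left(r \right)} = 2 r$ ($O{\left(r \right)} = r + r = 2 r$)
$J{\left(n \right)} = 12$ ($J{\left(n \right)} = 2 \cdot \frac{6}{1} = 2 \cdot 6 \cdot 1 = 2 \cdot 6 = 12$)
$\left(24 + J{\left(7 \right)}\right)^{2} = \left(24 + 12\right)^{2} = 36^{2} = 1296$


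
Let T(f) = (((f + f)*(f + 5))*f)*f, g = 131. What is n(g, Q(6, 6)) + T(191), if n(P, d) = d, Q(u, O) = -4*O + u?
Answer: 2731405414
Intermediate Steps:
Q(u, O) = u - 4*O
T(f) = 2*f**3*(5 + f) (T(f) = (((2*f)*(5 + f))*f)*f = ((2*f*(5 + f))*f)*f = (2*f**2*(5 + f))*f = 2*f**3*(5 + f))
n(g, Q(6, 6)) + T(191) = (6 - 4*6) + 2*191**3*(5 + 191) = (6 - 24) + 2*6967871*196 = -18 + 2731405432 = 2731405414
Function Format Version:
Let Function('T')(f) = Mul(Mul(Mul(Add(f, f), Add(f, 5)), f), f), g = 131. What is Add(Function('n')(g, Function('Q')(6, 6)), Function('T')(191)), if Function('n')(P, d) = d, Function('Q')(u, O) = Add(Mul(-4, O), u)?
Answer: 2731405414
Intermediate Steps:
Function('Q')(u, O) = Add(u, Mul(-4, O))
Function('T')(f) = Mul(2, Pow(f, 3), Add(5, f)) (Function('T')(f) = Mul(Mul(Mul(Mul(2, f), Add(5, f)), f), f) = Mul(Mul(Mul(2, f, Add(5, f)), f), f) = Mul(Mul(2, Pow(f, 2), Add(5, f)), f) = Mul(2, Pow(f, 3), Add(5, f)))
Add(Function('n')(g, Function('Q')(6, 6)), Function('T')(191)) = Add(Add(6, Mul(-4, 6)), Mul(2, Pow(191, 3), Add(5, 191))) = Add(Add(6, -24), Mul(2, 6967871, 196)) = Add(-18, 2731405432) = 2731405414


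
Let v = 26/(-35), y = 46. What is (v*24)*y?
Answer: -28704/35 ≈ -820.11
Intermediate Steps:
v = -26/35 (v = 26*(-1/35) = -26/35 ≈ -0.74286)
(v*24)*y = -26/35*24*46 = -624/35*46 = -28704/35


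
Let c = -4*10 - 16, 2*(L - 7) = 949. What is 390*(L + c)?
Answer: 165945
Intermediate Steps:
L = 963/2 (L = 7 + (½)*949 = 7 + 949/2 = 963/2 ≈ 481.50)
c = -56 (c = -40 - 16 = -56)
390*(L + c) = 390*(963/2 - 56) = 390*(851/2) = 165945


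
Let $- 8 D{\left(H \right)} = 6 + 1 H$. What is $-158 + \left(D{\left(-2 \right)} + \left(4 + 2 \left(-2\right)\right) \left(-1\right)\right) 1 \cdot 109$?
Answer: $- \frac{425}{2} \approx -212.5$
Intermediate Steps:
$D{\left(H \right)} = - \frac{3}{4} - \frac{H}{8}$ ($D{\left(H \right)} = - \frac{6 + 1 H}{8} = - \frac{6 + H}{8} = - \frac{3}{4} - \frac{H}{8}$)
$-158 + \left(D{\left(-2 \right)} + \left(4 + 2 \left(-2\right)\right) \left(-1\right)\right) 1 \cdot 109 = -158 + \left(\left(- \frac{3}{4} - - \frac{1}{4}\right) + \left(4 + 2 \left(-2\right)\right) \left(-1\right)\right) 1 \cdot 109 = -158 + \left(\left(- \frac{3}{4} + \frac{1}{4}\right) + \left(4 - 4\right) \left(-1\right)\right) 1 \cdot 109 = -158 + \left(- \frac{1}{2} + 0 \left(-1\right)\right) 1 \cdot 109 = -158 + \left(- \frac{1}{2} + 0\right) 1 \cdot 109 = -158 + \left(- \frac{1}{2}\right) 1 \cdot 109 = -158 - \frac{109}{2} = - \frac{425}{2}$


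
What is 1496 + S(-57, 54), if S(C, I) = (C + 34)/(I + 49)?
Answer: 154065/103 ≈ 1495.8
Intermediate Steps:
S(C, I) = (34 + C)/(49 + I)
1496 + S(-57, 54) = 1496 + (34 - 57)/(49 + 54) = 1496 - 23/103 = 154065/103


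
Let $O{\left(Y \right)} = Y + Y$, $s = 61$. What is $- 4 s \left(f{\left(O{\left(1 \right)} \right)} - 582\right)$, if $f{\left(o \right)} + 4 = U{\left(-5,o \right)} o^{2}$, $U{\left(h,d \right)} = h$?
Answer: $147864$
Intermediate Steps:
$O{\left(Y \right)} = 2 Y$
$f{\left(o \right)} = -4 - 5 o^{2}$
$- 4 s \left(f{\left(O{\left(1 \right)} \right)} - 582\right) = \left(-4\right) 61 \left(\left(-4 - 5 \left(2 \cdot 1\right)^{2}\right) - 582\right) = - 244 \left(\left(-4 - 5 \cdot 2^{2}\right) - 582\right) = - 244 \left(\left(-4 - 20\right) - 582\right) = - 244 \left(-24 - 582\right) = \left(-244\right) \left(-606\right) = 147864$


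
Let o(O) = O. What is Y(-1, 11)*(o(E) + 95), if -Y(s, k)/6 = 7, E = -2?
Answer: -3906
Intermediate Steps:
Y(s, k) = -42 (Y(s, k) = -6*7 = -42)
Y(-1, 11)*(o(E) + 95) = -42*(-2 + 95) = -42*93 = -3906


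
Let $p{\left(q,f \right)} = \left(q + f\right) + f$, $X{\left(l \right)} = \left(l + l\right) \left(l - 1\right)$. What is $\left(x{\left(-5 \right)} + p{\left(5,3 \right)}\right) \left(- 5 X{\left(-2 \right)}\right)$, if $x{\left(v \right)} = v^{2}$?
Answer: $-2160$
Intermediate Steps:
$X{\left(l \right)} = 2 l \left(-1 + l\right)$
$p{\left(q,f \right)} = q + 2 f$ ($p{\left(q,f \right)} = \left(f + q\right) + f = q + 2 f$)
$\left(x{\left(-5 \right)} + p{\left(5,3 \right)}\right) \left(- 5 X{\left(-2 \right)}\right) = \left(\left(-5\right)^{2} + \left(5 + 2 \cdot 3\right)\right) \left(- 5 \cdot 2 \left(-2\right) \left(-1 - 2\right)\right) = \left(25 + \left(5 + 6\right)\right) \left(- 5 \cdot 2 \left(-2\right) \left(-3\right)\right) = \left(25 + 11\right) \left(\left(-5\right) 12\right) = 36 \left(-60\right) = -2160$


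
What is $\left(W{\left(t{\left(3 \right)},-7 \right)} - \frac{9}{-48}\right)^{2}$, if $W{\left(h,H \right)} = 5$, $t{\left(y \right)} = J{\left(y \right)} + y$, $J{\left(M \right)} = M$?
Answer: $\frac{6889}{256} \approx 26.91$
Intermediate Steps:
$t{\left(y \right)} = 2 y$ ($t{\left(y \right)} = y + y = 2 y$)
$\left(W{\left(t{\left(3 \right)},-7 \right)} - \frac{9}{-48}\right)^{2} = \left(5 - \frac{9}{-48}\right)^{2} = \left(5 - - \frac{3}{16}\right)^{2} = \left(5 + \frac{3}{16}\right)^{2} = \left(\frac{83}{16}\right)^{2} = \frac{6889}{256}$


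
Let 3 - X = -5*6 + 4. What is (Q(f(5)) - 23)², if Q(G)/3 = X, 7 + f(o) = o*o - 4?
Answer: 4096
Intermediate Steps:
f(o) = -11 + o² (f(o) = -7 + (o*o - 4) = -7 + (o² - 4) = -7 + (-4 + o²) = -11 + o²)
X = 29 (X = 3 - (-5*6 + 4) = 3 - (-30 + 4) = 3 - 1*(-26) = 3 + 26 = 29)
Q(G) = 87 (Q(G) = 3*29 = 87)
(Q(f(5)) - 23)² = (87 - 23)² = 64² = 4096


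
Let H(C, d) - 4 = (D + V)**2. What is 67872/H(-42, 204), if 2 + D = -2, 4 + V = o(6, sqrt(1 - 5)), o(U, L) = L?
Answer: 4242/5 + 2121*I/5 ≈ 848.4 + 424.2*I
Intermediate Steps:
V = -4 + 2*I (V = -4 + sqrt(1 - 5) = -4 + sqrt(-4) = -4 + 2*I ≈ -4.0 + 2.0*I)
D = -4 (D = -2 - 2 = -4)
H(C, d) = 4 + (-8 + 2*I)**2 (H(C, d) = 4 + (-4 + (-4 + 2*I))**2 = 4 + (-8 + 2*I)**2)
67872/H(-42, 204) = 67872/(64 - 32*I) = 67872*((64 + 32*I)/5120) = 2121*(64 + 32*I)/160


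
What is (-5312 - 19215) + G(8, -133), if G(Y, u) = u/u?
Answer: -24526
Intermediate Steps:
G(Y, u) = 1
(-5312 - 19215) + G(8, -133) = (-5312 - 19215) + 1 = -24527 + 1 = -24526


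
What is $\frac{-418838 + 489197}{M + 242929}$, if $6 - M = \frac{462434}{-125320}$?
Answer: $\frac{1469564980}{5074179439} \approx 0.28962$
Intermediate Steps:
$M = \frac{607177}{62660}$ ($M = 6 - \frac{462434}{-125320} = 6 - 462434 \left(- \frac{1}{125320}\right) = 6 - - \frac{231217}{62660} = 6 + \frac{231217}{62660} = \frac{607177}{62660} \approx 9.69$)
$\frac{-418838 + 489197}{M + 242929} = \frac{-418838 + 489197}{\frac{607177}{62660} + 242929} = \frac{70359}{\frac{15222538317}{62660}} = 70359 \cdot \frac{62660}{15222538317} = \frac{1469564980}{5074179439}$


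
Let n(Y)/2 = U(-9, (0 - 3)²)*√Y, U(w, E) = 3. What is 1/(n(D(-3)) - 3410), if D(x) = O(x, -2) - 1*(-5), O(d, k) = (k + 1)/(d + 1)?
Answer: -155/528541 - 3*√22/11627902 ≈ -0.00029447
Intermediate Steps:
O(d, k) = (1 + k)/(1 + d)
D(x) = 5 - 1/(1 + x) (D(x) = (1 - 2)/(1 + x) - 1*(-5) = -1/(1 + x) + 5 = 5 - 1/(1 + x))
n(Y) = 6*√Y (n(Y) = 2*(3*√Y) = 6*√Y)
1/(n(D(-3)) - 3410) = 1/(6*√((4 + 5*(-3))/(1 - 3)) - 3410) = 1/(6*√((4 - 15)/(-2)) - 3410) = 1/(6*√(-½*(-11)) - 3410) = 1/(6*√(11/2) - 3410) = 1/(6*(√22/2) - 3410) = 1/(3*√22 - 3410) = 1/(-3410 + 3*√22)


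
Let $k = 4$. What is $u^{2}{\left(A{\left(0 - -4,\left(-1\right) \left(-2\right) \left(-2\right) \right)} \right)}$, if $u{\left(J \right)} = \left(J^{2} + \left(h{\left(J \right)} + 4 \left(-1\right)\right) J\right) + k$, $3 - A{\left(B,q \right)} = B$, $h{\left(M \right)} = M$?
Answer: $100$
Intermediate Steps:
$A{\left(B,q \right)} = 3 - B$
$u{\left(J \right)} = 4 + J^{2} + J \left(-4 + J\right)$ ($u{\left(J \right)} = \left(J^{2} + \left(J + 4 \left(-1\right)\right) J\right) + 4 = \left(J^{2} + \left(J - 4\right) J\right) + 4 = \left(J^{2} + \left(-4 + J\right) J\right) + 4 = \left(J^{2} + J \left(-4 + J\right)\right) + 4 = 4 + J^{2} + J \left(-4 + J\right)$)
$u^{2}{\left(A{\left(0 - -4,\left(-1\right) \left(-2\right) \left(-2\right) \right)} \right)} = \left(4 - 4 \left(3 - \left(0 - -4\right)\right) + 2 \left(3 - \left(0 - -4\right)\right)^{2}\right)^{2} = \left(4 - 4 \left(3 - \left(0 + 4\right)\right) + 2 \left(3 - \left(0 + 4\right)\right)^{2}\right)^{2} = \left(4 - 4 \left(3 - 4\right) + 2 \left(3 - 4\right)^{2}\right)^{2} = \left(4 - -4 + 2 \left(-1\right)^{2}\right)^{2} = \left(4 + 4 + 2 \cdot 1\right)^{2} = \left(4 + 4 + 2\right)^{2} = 10^{2} = 100$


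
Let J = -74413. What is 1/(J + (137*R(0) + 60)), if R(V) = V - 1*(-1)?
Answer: -1/74216 ≈ -1.3474e-5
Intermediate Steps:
R(V) = 1 + V (R(V) = V + 1 = 1 + V)
1/(J + (137*R(0) + 60)) = 1/(-74413 + (137*(1 + 0) + 60)) = 1/(-74413 + (137*1 + 60)) = 1/(-74413 + (137 + 60)) = 1/(-74413 + 197) = 1/(-74216) = -1/74216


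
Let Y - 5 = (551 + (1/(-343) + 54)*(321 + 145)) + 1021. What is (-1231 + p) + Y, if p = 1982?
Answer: 9429290/343 ≈ 27491.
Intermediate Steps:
Y = 9171697/343 (Y = 5 + ((551 + (1/(-343) + 54)*(321 + 145)) + 1021) = 5 + ((551 + (-1/343 + 54)*466) + 1021) = 5 + ((551 + (18521/343)*466) + 1021) = 5 + ((551 + 8630786/343) + 1021) = 5 + (8819779/343 + 1021) = 5 + 9169982/343 = 9171697/343 ≈ 26740.)
(-1231 + p) + Y = (-1231 + 1982) + 9171697/343 = 751 + 9171697/343 = 9429290/343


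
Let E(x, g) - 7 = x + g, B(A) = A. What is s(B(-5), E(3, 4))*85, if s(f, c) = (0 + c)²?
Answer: 16660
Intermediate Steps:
E(x, g) = 7 + g + x (E(x, g) = 7 + (x + g) = 7 + (g + x) = 7 + g + x)
s(f, c) = c²
s(B(-5), E(3, 4))*85 = (7 + 4 + 3)²*85 = 14²*85 = 196*85 = 16660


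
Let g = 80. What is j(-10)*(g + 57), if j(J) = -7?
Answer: -959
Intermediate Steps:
j(-10)*(g + 57) = -7*(80 + 57) = -7*137 = -959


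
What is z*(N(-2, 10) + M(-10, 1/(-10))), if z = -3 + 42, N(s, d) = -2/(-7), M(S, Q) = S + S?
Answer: -5382/7 ≈ -768.86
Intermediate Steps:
M(S, Q) = 2*S
N(s, d) = 2/7 (N(s, d) = -2*(-1/7) = 2/7)
z = 39
z*(N(-2, 10) + M(-10, 1/(-10))) = 39*(2/7 + 2*(-10)) = 39*(2/7 - 20) = 39*(-138/7) = -5382/7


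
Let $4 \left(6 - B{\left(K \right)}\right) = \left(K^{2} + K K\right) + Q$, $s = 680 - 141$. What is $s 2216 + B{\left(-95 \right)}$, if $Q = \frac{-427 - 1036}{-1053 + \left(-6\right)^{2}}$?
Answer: $\frac{4840582927}{4068} \approx 1.1899 \cdot 10^{6}$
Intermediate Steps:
$Q = \frac{1463}{1017}$ ($Q = \frac{-427 - 1036}{-1053 + 36} = - \frac{1463}{-1017} = \left(-1463\right) \left(- \frac{1}{1017}\right) = \frac{1463}{1017} \approx 1.4385$)
$s = 539$ ($s = 680 - 141 = 539$)
$B{\left(K \right)} = \frac{22945}{4068} - \frac{K^{2}}{2}$ ($B{\left(K \right)} = 6 - \frac{\left(K^{2} + K K\right) + \frac{1463}{1017}}{4} = 6 - \frac{\left(K^{2} + K^{2}\right) + \frac{1463}{1017}}{4} = 6 - \frac{2 K^{2} + \frac{1463}{1017}}{4} = 6 - \frac{\frac{1463}{1017} + 2 K^{2}}{4} = 6 - \left(\frac{1463}{4068} + \frac{K^{2}}{2}\right) = \frac{22945}{4068} - \frac{K^{2}}{2}$)
$s 2216 + B{\left(-95 \right)} = 539 \cdot 2216 + \left(\frac{22945}{4068} - \frac{\left(-95\right)^{2}}{2}\right) = 1194424 + \left(\frac{22945}{4068} - \frac{9025}{2}\right) = 1194424 - \frac{18333905}{4068} = \frac{4840582927}{4068}$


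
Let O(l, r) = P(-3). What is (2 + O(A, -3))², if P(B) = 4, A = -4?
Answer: 36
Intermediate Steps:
O(l, r) = 4
(2 + O(A, -3))² = (2 + 4)² = 6² = 36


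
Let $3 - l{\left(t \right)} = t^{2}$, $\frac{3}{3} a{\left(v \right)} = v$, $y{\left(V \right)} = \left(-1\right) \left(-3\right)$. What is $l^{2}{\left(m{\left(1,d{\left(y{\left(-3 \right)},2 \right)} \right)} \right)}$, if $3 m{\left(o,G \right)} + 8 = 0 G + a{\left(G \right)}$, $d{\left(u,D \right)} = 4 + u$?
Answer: $\frac{676}{81} \approx 8.3457$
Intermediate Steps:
$y{\left(V \right)} = 3$
$a{\left(v \right)} = v$
$m{\left(o,G \right)} = - \frac{8}{3} + \frac{G}{3}$ ($m{\left(o,G \right)} = - \frac{8}{3} + \frac{0 G + G}{3} = - \frac{8}{3} + \frac{0 + G}{3} = - \frac{8}{3} + \frac{G}{3}$)
$l{\left(t \right)} = 3 - t^{2}$
$l^{2}{\left(m{\left(1,d{\left(y{\left(-3 \right)},2 \right)} \right)} \right)} = \left(3 - \left(- \frac{8}{3} + \frac{4 + 3}{3}\right)^{2}\right)^{2} = \left(3 - \left(- \frac{8}{3} + \frac{1}{3} \cdot 7\right)^{2}\right)^{2} = \left(3 - \left(- \frac{8}{3} + \frac{7}{3}\right)^{2}\right)^{2} = \left(3 - \left(- \frac{1}{3}\right)^{2}\right)^{2} = \left(3 - \frac{1}{9}\right)^{2} = \left(\frac{26}{9}\right)^{2} = \frac{676}{81}$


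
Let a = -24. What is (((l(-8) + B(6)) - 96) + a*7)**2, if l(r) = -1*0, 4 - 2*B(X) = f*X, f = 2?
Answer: 71824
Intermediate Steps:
B(X) = 2 - X
l(r) = 0
(((l(-8) + B(6)) - 96) + a*7)**2 = (((0 + (2 - 1*6)) - 96) - 24*7)**2 = (((0 + (2 - 6)) - 96) - 168)**2 = (((0 - 4) - 96) - 168)**2 = ((-4 - 96) - 168)**2 = (-100 - 168)**2 = (-268)**2 = 71824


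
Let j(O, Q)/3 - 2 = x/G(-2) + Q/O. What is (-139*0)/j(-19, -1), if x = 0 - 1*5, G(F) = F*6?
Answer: 0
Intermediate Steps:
G(F) = 6*F
x = -5 (x = 0 - 5 = -5)
j(O, Q) = 29/4 + 3*Q/O (j(O, Q) = 6 + 3*(-5/(6*(-2)) + Q/O) = 6 + 3*(-5/(-12) + Q/O) = 6 + 3*(-5*(-1/12) + Q/O) = 6 + 3*(5/12 + Q/O) = 6 + (5/4 + 3*Q/O) = 29/4 + 3*Q/O)
(-139*0)/j(-19, -1) = (-139*0)/(29/4 + 3*(-1)/(-19)) = 0/(29/4 + 3*(-1)*(-1/19)) = 0/(29/4 + 3/19) = 0/(563/76) = 0*(76/563) = 0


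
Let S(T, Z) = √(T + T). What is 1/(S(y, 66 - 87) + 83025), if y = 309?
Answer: 27675/2297716669 - √618/6893150007 ≈ 1.2041e-5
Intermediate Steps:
S(T, Z) = √2*√T (S(T, Z) = √(2*T) = √2*√T)
1/(S(y, 66 - 87) + 83025) = 1/(√2*√309 + 83025) = 1/(√618 + 83025) = 1/(83025 + √618)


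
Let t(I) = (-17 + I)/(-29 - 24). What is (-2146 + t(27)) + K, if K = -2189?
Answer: -229765/53 ≈ -4335.2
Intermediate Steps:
t(I) = 17/53 - I/53 (t(I) = (-17 + I)/(-53) = (-17 + I)*(-1/53) = 17/53 - I/53)
(-2146 + t(27)) + K = (-2146 + (17/53 - 1/53*27)) - 2189 = (-2146 + (17/53 - 27/53)) - 2189 = (-2146 - 10/53) - 2189 = -113748/53 - 2189 = -229765/53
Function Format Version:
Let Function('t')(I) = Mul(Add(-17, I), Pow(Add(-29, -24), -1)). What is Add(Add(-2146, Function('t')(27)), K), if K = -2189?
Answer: Rational(-229765, 53) ≈ -4335.2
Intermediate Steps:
Function('t')(I) = Add(Rational(17, 53), Mul(Rational(-1, 53), I)) (Function('t')(I) = Mul(Add(-17, I), Pow(-53, -1)) = Mul(Add(-17, I), Rational(-1, 53)) = Add(Rational(17, 53), Mul(Rational(-1, 53), I)))
Add(Add(-2146, Function('t')(27)), K) = Add(Add(-2146, Add(Rational(17, 53), Mul(Rational(-1, 53), 27))), -2189) = Add(Add(-2146, Add(Rational(17, 53), Rational(-27, 53))), -2189) = Add(Add(-2146, Rational(-10, 53)), -2189) = Add(Rational(-113748, 53), -2189) = Rational(-229765, 53)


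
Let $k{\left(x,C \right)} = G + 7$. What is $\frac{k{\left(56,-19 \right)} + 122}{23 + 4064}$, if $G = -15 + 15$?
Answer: $\frac{129}{4087} \approx 0.031564$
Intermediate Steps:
$G = 0$
$k{\left(x,C \right)} = 7$ ($k{\left(x,C \right)} = 0 + 7 = 7$)
$\frac{k{\left(56,-19 \right)} + 122}{23 + 4064} = \frac{7 + 122}{23 + 4064} = \frac{129}{4087}$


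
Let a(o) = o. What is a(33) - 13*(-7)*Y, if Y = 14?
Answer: 1307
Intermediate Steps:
a(33) - 13*(-7)*Y = 33 - 13*(-7)*14 = 33 - (-91)*14 = 33 - 1*(-1274) = 33 + 1274 = 1307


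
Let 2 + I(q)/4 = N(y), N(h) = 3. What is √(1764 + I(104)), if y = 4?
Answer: 2*√442 ≈ 42.048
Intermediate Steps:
I(q) = 4 (I(q) = -8 + 4*3 = -8 + 12 = 4)
√(1764 + I(104)) = √(1764 + 4) = √1768 = 2*√442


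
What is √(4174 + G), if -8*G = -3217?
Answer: √73218/4 ≈ 67.647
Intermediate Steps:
G = 3217/8 (G = -⅛*(-3217) = 3217/8 ≈ 402.13)
√(4174 + G) = √(4174 + 3217/8) = √(36609/8) = √73218/4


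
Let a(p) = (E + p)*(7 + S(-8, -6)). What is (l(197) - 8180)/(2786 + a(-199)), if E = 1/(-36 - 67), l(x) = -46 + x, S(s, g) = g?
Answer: -826987/266460 ≈ -3.1036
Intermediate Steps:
E = -1/103 (E = 1/(-103) = -1/103 ≈ -0.0097087)
a(p) = -1/103 + p (a(p) = (-1/103 + p)*(7 - 6) = (-1/103 + p)*1 = -1/103 + p)
(l(197) - 8180)/(2786 + a(-199)) = ((-46 + 197) - 8180)/(2786 + (-1/103 - 199)) = (151 - 8180)/(2786 - 20498/103) = -8029/266460/103 = -8029*103/266460 = -826987/266460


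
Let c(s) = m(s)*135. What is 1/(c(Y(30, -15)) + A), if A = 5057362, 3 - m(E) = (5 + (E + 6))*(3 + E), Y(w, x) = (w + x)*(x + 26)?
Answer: 1/1066087 ≈ 9.3801e-7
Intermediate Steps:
Y(w, x) = (26 + x)*(w + x) (Y(w, x) = (w + x)*(26 + x) = (26 + x)*(w + x))
m(E) = 3 - (3 + E)*(11 + E) (m(E) = 3 - (5 + (E + 6))*(3 + E) = 3 - (5 + (6 + E))*(3 + E) = 3 - (11 + E)*(3 + E) = 3 - (3 + E)*(11 + E))
c(s) = -4050 - 1890*s - 135*s**2 (c(s) = (-30 - s**2 - 14*s)*135 = -4050 - 1890*s - 135*s**2)
1/(c(Y(30, -15)) + A) = 1/((-4050 - 1890*((-15)**2 + 26*30 + 26*(-15) + 30*(-15)) - 135*((-15)**2 + 26*30 + 26*(-15) + 30*(-15))**2) + 5057362) = 1/((-4050 - 1890*(225 + 780 - 390 - 450) - 135*(225 + 780 - 390 - 450)**2) + 5057362) = 1/((-4050 - 1890*165 - 135*165**2) + 5057362) = 1/((-4050 - 311850 - 135*27225) + 5057362) = 1/((-4050 - 311850 - 3675375) + 5057362) = 1/(-3991275 + 5057362) = 1/1066087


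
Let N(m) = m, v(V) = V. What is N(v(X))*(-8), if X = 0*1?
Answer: 0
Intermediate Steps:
X = 0
N(v(X))*(-8) = 0*(-8) = 0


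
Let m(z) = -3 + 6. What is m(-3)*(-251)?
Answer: -753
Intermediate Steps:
m(z) = 3
m(-3)*(-251) = 3*(-251) = -753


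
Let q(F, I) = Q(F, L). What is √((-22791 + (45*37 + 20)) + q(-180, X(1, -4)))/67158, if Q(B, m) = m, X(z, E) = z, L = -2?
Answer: I*√5277/33579 ≈ 0.0021633*I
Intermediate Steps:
q(F, I) = -2
√((-22791 + (45*37 + 20)) + q(-180, X(1, -4)))/67158 = √((-22791 + (45*37 + 20)) - 2)/67158 = √((-22791 + (1665 + 20)) - 2)*(1/67158) = √((-22791 + 1685) - 2)*(1/67158) = √(-21106 - 2)*(1/67158) = √(-21108)*(1/67158) = (2*I*√5277)*(1/67158) = I*√5277/33579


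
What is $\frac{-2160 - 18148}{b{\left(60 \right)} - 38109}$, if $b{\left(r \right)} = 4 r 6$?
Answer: $\frac{20308}{36669} \approx 0.55382$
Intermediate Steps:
$b{\left(r \right)} = 24 r$
$\frac{-2160 - 18148}{b{\left(60 \right)} - 38109} = \frac{-2160 - 18148}{24 \cdot 60 - 38109} = - \frac{20308}{1440 - 38109} = - \frac{20308}{-36669} = \left(-20308\right) \left(- \frac{1}{36669}\right) = \frac{20308}{36669}$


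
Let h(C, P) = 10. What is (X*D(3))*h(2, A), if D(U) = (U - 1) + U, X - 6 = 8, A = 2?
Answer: 700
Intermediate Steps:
X = 14 (X = 6 + 8 = 14)
D(U) = -1 + 2*U (D(U) = (-1 + U) + U = -1 + 2*U)
(X*D(3))*h(2, A) = (14*(-1 + 2*3))*10 = (14*(-1 + 6))*10 = (14*5)*10 = 70*10 = 700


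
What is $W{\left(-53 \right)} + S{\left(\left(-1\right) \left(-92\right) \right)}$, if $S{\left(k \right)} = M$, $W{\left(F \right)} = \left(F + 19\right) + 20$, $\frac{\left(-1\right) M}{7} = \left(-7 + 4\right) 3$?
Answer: $49$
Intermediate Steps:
$M = 63$ ($M = - 7 \left(-7 + 4\right) 3 = - 7 \left(\left(-3\right) 3\right) = \left(-7\right) \left(-9\right) = 63$)
$W{\left(F \right)} = 39 + F$ ($W{\left(F \right)} = \left(19 + F\right) + 20 = 39 + F$)
$S{\left(k \right)} = 63$
$W{\left(-53 \right)} + S{\left(\left(-1\right) \left(-92\right) \right)} = \left(39 - 53\right) + 63 = -14 + 63 = 49$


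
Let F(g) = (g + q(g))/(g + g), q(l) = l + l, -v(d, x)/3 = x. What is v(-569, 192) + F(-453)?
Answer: -1149/2 ≈ -574.50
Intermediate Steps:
v(d, x) = -3*x
q(l) = 2*l
F(g) = 3/2 (F(g) = (g + 2*g)/(g + g) = (3*g)/((2*g)) = (3*g)*(1/(2*g)) = 3/2)
v(-569, 192) + F(-453) = -3*192 + 3/2 = -576 + 3/2 = -1149/2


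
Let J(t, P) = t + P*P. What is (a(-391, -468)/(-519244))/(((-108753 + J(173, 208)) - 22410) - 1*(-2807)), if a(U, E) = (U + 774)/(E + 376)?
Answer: -383/4056618673712 ≈ -9.4414e-11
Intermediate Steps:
J(t, P) = t + P²
a(U, E) = (774 + U)/(376 + E)
(a(-391, -468)/(-519244))/(((-108753 + J(173, 208)) - 22410) - 1*(-2807)) = (((774 - 391)/(376 - 468))/(-519244))/(((-108753 + (173 + 208²)) - 22410) - 1*(-2807)) = ((383/(-92))*(-1/519244))/(((-108753 + (173 + 43264)) - 22410) + 2807) = (-1/92*383*(-1/519244))/(((-108753 + 43437) - 22410) + 2807) = (-383/92*(-1/519244))/((-65316 - 22410) + 2807) = 383/(47770448*(-87726 + 2807)) = (383/47770448)/(-84919) = (383/47770448)*(-1/84919) = -383/4056618673712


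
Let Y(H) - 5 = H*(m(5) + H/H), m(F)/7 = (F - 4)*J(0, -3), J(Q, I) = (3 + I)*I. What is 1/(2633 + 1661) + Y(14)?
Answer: 81587/4294 ≈ 19.000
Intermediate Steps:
J(Q, I) = I*(3 + I)
m(F) = 0 (m(F) = 7*((F - 4)*(-3*(3 - 3))) = 7*((-4 + F)*(-3*0)) = 7*((-4 + F)*0) = 7*0 = 0)
Y(H) = 5 + H (Y(H) = 5 + H*(0 + H/H) = 5 + H*(0 + 1) = 5 + H*1 = 5 + H)
1/(2633 + 1661) + Y(14) = 1/(2633 + 1661) + (5 + 14) = 1/4294 + 19 = 81587/4294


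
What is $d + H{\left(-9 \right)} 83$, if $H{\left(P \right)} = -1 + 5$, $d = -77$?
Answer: $255$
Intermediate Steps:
$H{\left(P \right)} = 4$
$d + H{\left(-9 \right)} 83 = -77 + 4 \cdot 83 = -77 + 332 = 255$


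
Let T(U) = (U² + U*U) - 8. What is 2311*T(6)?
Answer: 147904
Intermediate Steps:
T(U) = -8 + 2*U² (T(U) = (U² + U²) - 8 = 2*U² - 8 = -8 + 2*U²)
2311*T(6) = 2311*(-8 + 2*6²) = 2311*(-8 + 2*36) = 2311*(-8 + 72) = 2311*64 = 147904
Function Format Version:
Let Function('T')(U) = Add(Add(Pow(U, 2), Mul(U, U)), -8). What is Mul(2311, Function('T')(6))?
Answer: 147904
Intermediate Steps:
Function('T')(U) = Add(-8, Mul(2, Pow(U, 2))) (Function('T')(U) = Add(Add(Pow(U, 2), Pow(U, 2)), -8) = Add(Mul(2, Pow(U, 2)), -8) = Add(-8, Mul(2, Pow(U, 2))))
Mul(2311, Function('T')(6)) = Mul(2311, Add(-8, Mul(2, Pow(6, 2)))) = Mul(2311, Add(-8, Mul(2, 36))) = Mul(2311, Add(-8, 72)) = Mul(2311, 64) = 147904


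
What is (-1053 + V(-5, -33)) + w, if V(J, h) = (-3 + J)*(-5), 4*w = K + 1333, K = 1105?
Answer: -807/2 ≈ -403.50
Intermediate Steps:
w = 1219/2 (w = (1105 + 1333)/4 = (¼)*2438 = 1219/2 ≈ 609.50)
V(J, h) = 15 - 5*J
(-1053 + V(-5, -33)) + w = (-1053 + (15 - 5*(-5))) + 1219/2 = (-1053 + (15 + 25)) + 1219/2 = (-1053 + 40) + 1219/2 = -1013 + 1219/2 = -807/2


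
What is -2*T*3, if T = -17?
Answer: 102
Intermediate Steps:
-2*T*3 = -2*(-17)*3 = 34*3 = 102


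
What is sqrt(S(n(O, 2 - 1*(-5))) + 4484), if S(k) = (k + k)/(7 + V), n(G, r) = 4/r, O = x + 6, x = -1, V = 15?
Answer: 2*sqrt(6646486)/77 ≈ 66.963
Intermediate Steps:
O = 5 (O = -1 + 6 = 5)
S(k) = k/11 (S(k) = (k + k)/(7 + 15) = (2*k)/22 = (2*k)*(1/22) = k/11)
sqrt(S(n(O, 2 - 1*(-5))) + 4484) = sqrt((4/(2 - 1*(-5)))/11 + 4484) = sqrt((4/(2 + 5))/11 + 4484) = sqrt((4/7)/11 + 4484) = sqrt((4*(1/7))/11 + 4484) = sqrt((1/11)*(4/7) + 4484) = sqrt(4/77 + 4484) = sqrt(345272/77) = 2*sqrt(6646486)/77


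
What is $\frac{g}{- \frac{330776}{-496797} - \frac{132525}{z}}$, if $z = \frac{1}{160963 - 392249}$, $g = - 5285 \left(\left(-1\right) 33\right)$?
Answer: $\frac{86643880785}{15227412854919326} \approx 5.69 \cdot 10^{-6}$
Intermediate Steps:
$g = 174405$ ($g = \left(-5285\right) \left(-33\right) = 174405$)
$z = - \frac{1}{231286}$ ($z = \frac{1}{-231286} = - \frac{1}{231286} \approx -4.3237 \cdot 10^{-6}$)
$\frac{g}{- \frac{330776}{-496797} - \frac{132525}{z}} = \frac{174405}{- \frac{330776}{-496797} - \frac{132525}{- \frac{1}{231286}}} = \frac{174405}{\left(-330776\right) \left(- \frac{1}{496797}\right) - -30651177150} = \frac{174405}{\frac{330776}{496797} + 30651177150} = \frac{174405}{\frac{15227412854919326}{496797}} = 174405 \cdot \frac{496797}{15227412854919326} = \frac{86643880785}{15227412854919326}$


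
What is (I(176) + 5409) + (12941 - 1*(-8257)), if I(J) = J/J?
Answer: 26608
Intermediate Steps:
I(J) = 1
(I(176) + 5409) + (12941 - 1*(-8257)) = (1 + 5409) + (12941 - 1*(-8257)) = 5410 + (12941 + 8257) = 5410 + 21198 = 26608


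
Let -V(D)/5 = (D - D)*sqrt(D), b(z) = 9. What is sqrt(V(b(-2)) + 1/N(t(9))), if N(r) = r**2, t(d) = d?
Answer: 1/9 ≈ 0.11111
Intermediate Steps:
V(D) = 0 (V(D) = -5*(D - D)*sqrt(D) = -0*sqrt(D) = -5*0 = 0)
sqrt(V(b(-2)) + 1/N(t(9))) = sqrt(0 + 1/(9**2)) = sqrt(0 + 1/81) = sqrt(1/81) = 1/9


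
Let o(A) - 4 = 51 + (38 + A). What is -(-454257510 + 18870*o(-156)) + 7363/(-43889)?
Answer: 19989083531117/43889 ≈ 4.5545e+8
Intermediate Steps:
o(A) = 93 + A (o(A) = 4 + (51 + (38 + A)) = 4 + (89 + A) = 93 + A)
-(-454257510 + 18870*o(-156)) + 7363/(-43889) = -18870/(1/(-24073 + (93 - 156))) + 7363/(-43889) = -18870/(1/(-24073 - 63)) + 7363*(-1/43889) = -18870/(1/(-24136)) - 7363/43889 = -18870/(-1/24136) - 7363/43889 = -18870*(-24136) - 7363/43889 = 455446320 - 7363/43889 = 19989083531117/43889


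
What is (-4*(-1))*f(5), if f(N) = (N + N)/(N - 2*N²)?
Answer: -8/9 ≈ -0.88889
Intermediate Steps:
f(N) = 2*N/(N - 2*N²) (f(N) = (2*N)/(N - 2*N²) = 2*N/(N - 2*N²))
(-4*(-1))*f(5) = (-4*(-1))*(-2/(-1 + 2*5)) = 4*(-2/(-1 + 10)) = 4*(-2/9) = -8/9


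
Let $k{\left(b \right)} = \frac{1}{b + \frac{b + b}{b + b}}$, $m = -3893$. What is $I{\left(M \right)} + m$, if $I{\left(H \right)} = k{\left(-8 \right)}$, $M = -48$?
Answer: $- \frac{27252}{7} \approx -3893.1$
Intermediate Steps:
$k{\left(b \right)} = \frac{1}{1 + b}$ ($k{\left(b \right)} = \frac{1}{b + \frac{2 b}{2 b}} = \frac{1}{b + 2 b \frac{1}{2 b}} = \frac{1}{b + 1} = \frac{1}{1 + b}$)
$I{\left(H \right)} = - \frac{1}{7}$ ($I{\left(H \right)} = \frac{1}{1 - 8} = \frac{1}{-7} = - \frac{1}{7}$)
$I{\left(M \right)} + m = - \frac{1}{7} - 3893 = - \frac{27252}{7}$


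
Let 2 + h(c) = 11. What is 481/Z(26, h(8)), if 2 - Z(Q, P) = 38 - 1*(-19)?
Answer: -481/55 ≈ -8.7455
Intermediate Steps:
h(c) = 9 (h(c) = -2 + 11 = 9)
Z(Q, P) = -55 (Z(Q, P) = 2 - (38 - 1*(-19)) = 2 - (38 + 19) = 2 - 1*57 = 2 - 57 = -55)
481/Z(26, h(8)) = 481/(-55) = 481*(-1/55) = -481/55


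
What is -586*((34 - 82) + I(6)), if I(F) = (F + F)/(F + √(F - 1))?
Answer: 829776/31 + 7032*√5/31 ≈ 27274.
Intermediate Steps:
I(F) = 2*F/(F + √(-1 + F)) (I(F) = (2*F)/(F + √(-1 + F)) = 2*F/(F + √(-1 + F)))
-586*((34 - 82) + I(6)) = -586*((34 - 82) + 2*6/(6 + √(-1 + 6))) = -586*(-48 + 2*6/(6 + √5)) = -586*(-48 + 12/(6 + √5)) = 28128 - 7032/(6 + √5)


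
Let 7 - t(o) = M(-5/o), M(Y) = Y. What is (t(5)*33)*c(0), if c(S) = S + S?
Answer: 0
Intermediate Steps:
c(S) = 2*S
t(o) = 7 + 5/o (t(o) = 7 - (-5)/o = 7 + 5/o)
(t(5)*33)*c(0) = ((7 + 5/5)*33)*(2*0) = ((7 + 5*(⅕))*33)*0 = ((7 + 1)*33)*0 = (8*33)*0 = 264*0 = 0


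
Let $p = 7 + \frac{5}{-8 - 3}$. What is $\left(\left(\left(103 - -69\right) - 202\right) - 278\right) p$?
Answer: $-2016$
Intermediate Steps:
$p = \frac{72}{11}$ ($p = 7 + \frac{5}{-11} = 7 + 5 \left(- \frac{1}{11}\right) = 7 - \frac{5}{11} = \frac{72}{11} \approx 6.5455$)
$\left(\left(\left(103 - -69\right) - 202\right) - 278\right) p = \left(\left(\left(103 - -69\right) - 202\right) - 278\right) \frac{72}{11} = \left(\left(\left(103 + 69\right) - 202\right) - 278\right) \frac{72}{11} = \left(\left(172 - 202\right) - 278\right) \frac{72}{11} = \left(-30 - 278\right) \frac{72}{11} = \left(-308\right) \frac{72}{11} = -2016$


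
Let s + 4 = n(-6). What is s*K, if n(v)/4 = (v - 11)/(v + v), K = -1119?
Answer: -1865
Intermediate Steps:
n(v) = 2*(-11 + v)/v (n(v) = 4*((v - 11)/(v + v)) = 4*((-11 + v)/((2*v))) = 4*((-11 + v)*(1/(2*v))) = 4*((-11 + v)/(2*v)) = 2*(-11 + v)/v)
s = 5/3 (s = -4 + (2 - 22/(-6)) = -4 + (2 - 22*(-1/6)) = -4 + (2 + 11/3) = -4 + 17/3 = 5/3 ≈ 1.6667)
s*K = (5/3)*(-1119) = -1865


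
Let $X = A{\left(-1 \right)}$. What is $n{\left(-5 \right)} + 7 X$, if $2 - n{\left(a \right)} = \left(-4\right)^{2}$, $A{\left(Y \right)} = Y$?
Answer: $-21$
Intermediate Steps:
$X = -1$
$n{\left(a \right)} = -14$ ($n{\left(a \right)} = 2 - \left(-4\right)^{2} = 2 - 16 = -14$)
$n{\left(-5 \right)} + 7 X = -14 + 7 \left(-1\right) = -14 - 7 = -21$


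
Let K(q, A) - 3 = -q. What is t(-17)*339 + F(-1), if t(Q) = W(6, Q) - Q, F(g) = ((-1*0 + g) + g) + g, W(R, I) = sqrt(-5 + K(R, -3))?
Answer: 5760 + 678*I*sqrt(2) ≈ 5760.0 + 958.84*I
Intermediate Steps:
K(q, A) = 3 - q
W(R, I) = sqrt(-2 - R) (W(R, I) = sqrt(-5 + (3 - R)) = sqrt(-2 - R))
F(g) = 3*g (F(g) = ((0 + g) + g) + g = (g + g) + g = 2*g + g = 3*g)
t(Q) = -Q + 2*I*sqrt(2) (t(Q) = sqrt(-2 - 1*6) - Q = sqrt(-2 - 6) - Q = sqrt(-8) - Q = 2*I*sqrt(2) - Q = -Q + 2*I*sqrt(2))
t(-17)*339 + F(-1) = (-1*(-17) + 2*I*sqrt(2))*339 + 3*(-1) = (17 + 2*I*sqrt(2))*339 - 3 = (5763 + 678*I*sqrt(2)) - 3 = 5760 + 678*I*sqrt(2)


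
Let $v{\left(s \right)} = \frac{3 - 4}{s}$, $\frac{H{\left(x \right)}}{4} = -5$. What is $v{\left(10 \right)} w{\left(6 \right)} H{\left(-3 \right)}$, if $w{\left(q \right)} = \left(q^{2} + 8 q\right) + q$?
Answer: $180$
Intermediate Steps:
$H{\left(x \right)} = -20$ ($H{\left(x \right)} = 4 \left(-5\right) = -20$)
$v{\left(s \right)} = - \frac{1}{s}$ ($v{\left(s \right)} = \frac{3 - 4}{s} = - \frac{1}{s}$)
$w{\left(q \right)} = q^{2} + 9 q$
$v{\left(10 \right)} w{\left(6 \right)} H{\left(-3 \right)} = - \frac{1}{10} \cdot 6 \left(9 + 6\right) \left(-20\right) = \left(-1\right) \frac{1}{10} \cdot 6 \cdot 15 \left(-20\right) = \left(- \frac{1}{10}\right) 90 \left(-20\right) = \left(-9\right) \left(-20\right) = 180$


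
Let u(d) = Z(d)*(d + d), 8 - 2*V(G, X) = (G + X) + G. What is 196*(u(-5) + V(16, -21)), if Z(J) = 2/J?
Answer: 490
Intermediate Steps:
V(G, X) = 4 - G - X/2 (V(G, X) = 4 - ((G + X) + G)/2 = 4 - (X + 2*G)/2 = 4 + (-G - X/2) = 4 - G - X/2)
u(d) = 4 (u(d) = (2/d)*(d + d) = (2/d)*(2*d) = 4)
196*(u(-5) + V(16, -21)) = 196*(4 + (4 - 1*16 - 1/2*(-21))) = 196*(4 + (4 - 16 + 21/2)) = 196*(4 - 3/2) = 196*(5/2) = 490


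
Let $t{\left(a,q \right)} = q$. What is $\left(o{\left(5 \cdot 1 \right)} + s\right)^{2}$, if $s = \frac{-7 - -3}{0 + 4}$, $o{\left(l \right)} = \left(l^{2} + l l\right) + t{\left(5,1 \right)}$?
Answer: $2500$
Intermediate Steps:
$o{\left(l \right)} = 1 + 2 l^{2}$ ($o{\left(l \right)} = \left(l^{2} + l l\right) + 1 = \left(l^{2} + l^{2}\right) + 1 = 2 l^{2} + 1 = 1 + 2 l^{2}$)
$s = -1$ ($s = \frac{-7 + \left(-2 + 5\right)}{4} = \left(-7 + 3\right) \frac{1}{4} = \left(-4\right) \frac{1}{4} = -1$)
$\left(o{\left(5 \cdot 1 \right)} + s\right)^{2} = \left(\left(1 + 2 \left(5 \cdot 1\right)^{2}\right) - 1\right)^{2} = \left(\left(1 + 2 \cdot 5^{2}\right) - 1\right)^{2} = \left(\left(1 + 2 \cdot 25\right) - 1\right)^{2} = \left(\left(1 + 50\right) - 1\right)^{2} = \left(51 - 1\right)^{2} = 50^{2} = 2500$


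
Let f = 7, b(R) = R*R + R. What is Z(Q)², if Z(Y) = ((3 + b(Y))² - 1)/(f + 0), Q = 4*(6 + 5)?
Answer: 15462888914944/49 ≈ 3.1557e+11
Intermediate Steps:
b(R) = R + R² (b(R) = R² + R = R + R²)
Q = 44 (Q = 4*11 = 44)
Z(Y) = -⅐ + (3 + Y*(1 + Y))²/7 (Z(Y) = ((3 + Y*(1 + Y))² - 1)/(7 + 0) = (-1 + (3 + Y*(1 + Y))²)/7 = (-1 + (3 + Y*(1 + Y))²)*(⅐) = -⅐ + (3 + Y*(1 + Y))²/7)
Z(Q)² = (-⅐ + (3 + 44*(1 + 44))²/7)² = (-⅐ + (3 + 44*45)²/7)² = (-⅐ + (3 + 1980)²/7)² = (-⅐ + (⅐)*1983²)² = (-⅐ + (⅐)*3932289)² = (-⅐ + 3932289/7)² = (3932288/7)² = 15462888914944/49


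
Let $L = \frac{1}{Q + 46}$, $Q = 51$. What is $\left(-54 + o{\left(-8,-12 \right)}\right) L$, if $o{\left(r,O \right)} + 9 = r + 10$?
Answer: $- \frac{61}{97} \approx -0.62887$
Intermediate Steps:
$o{\left(r,O \right)} = 1 + r$ ($o{\left(r,O \right)} = -9 + \left(r + 10\right) = -9 + \left(10 + r\right) = 1 + r$)
$L = \frac{1}{97}$ ($L = \frac{1}{51 + 46} = \frac{1}{97} \approx 0.010309$)
$\left(-54 + o{\left(-8,-12 \right)}\right) L = \left(-54 + \left(1 - 8\right)\right) \frac{1}{97} = \left(-54 - 7\right) \frac{1}{97} = \left(-61\right) \frac{1}{97} = - \frac{61}{97}$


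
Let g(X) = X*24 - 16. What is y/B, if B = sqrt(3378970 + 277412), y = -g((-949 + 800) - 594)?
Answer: 8924*sqrt(3656382)/1828191 ≈ 9.3339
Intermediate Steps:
g(X) = -16 + 24*X (g(X) = 24*X - 16 = -16 + 24*X)
y = 17848 (y = -(-16 + 24*((-949 + 800) - 594)) = -(-16 + 24*(-149 - 594)) = -(-16 + 24*(-743)) = -(-16 - 17832) = -1*(-17848) = 17848)
B = sqrt(3656382) ≈ 1912.2
y/B = 17848/(sqrt(3656382)) = 17848*(sqrt(3656382)/3656382) = 8924*sqrt(3656382)/1828191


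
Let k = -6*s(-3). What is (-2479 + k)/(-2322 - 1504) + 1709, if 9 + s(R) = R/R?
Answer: 6541065/3826 ≈ 1709.6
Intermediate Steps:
s(R) = -8 (s(R) = -9 + R/R = -9 + 1 = -8)
k = 48 (k = -6*(-8) = 48)
(-2479 + k)/(-2322 - 1504) + 1709 = (-2479 + 48)/(-2322 - 1504) + 1709 = -2431/(-3826) + 1709 = -2431*(-1/3826) + 1709 = 2431/3826 + 1709 = 6541065/3826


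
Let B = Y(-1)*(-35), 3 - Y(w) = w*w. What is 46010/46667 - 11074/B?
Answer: 37143647/233335 ≈ 159.19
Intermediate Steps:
Y(w) = 3 - w**2 (Y(w) = 3 - w*w = 3 - w**2)
B = -70 (B = (3 - 1*(-1)**2)*(-35) = (3 - 1*1)*(-35) = (3 - 1)*(-35) = 2*(-35) = -70)
46010/46667 - 11074/B = 46010/46667 - 11074/(-70) = 46010*(1/46667) - 11074*(-1/70) = 46010/46667 + 791/5 = 37143647/233335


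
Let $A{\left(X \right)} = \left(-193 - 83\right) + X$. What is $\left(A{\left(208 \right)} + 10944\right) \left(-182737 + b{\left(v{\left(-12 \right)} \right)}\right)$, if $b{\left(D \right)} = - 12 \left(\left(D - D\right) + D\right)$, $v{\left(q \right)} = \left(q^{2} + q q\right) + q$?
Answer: $-2023468924$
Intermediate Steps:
$A{\left(X \right)} = -276 + X$
$v{\left(q \right)} = q + 2 q^{2}$ ($v{\left(q \right)} = \left(q^{2} + q^{2}\right) + q = 2 q^{2} + q = q + 2 q^{2}$)
$b{\left(D \right)} = - 12 D$ ($b{\left(D \right)} = - 12 \left(0 + D\right) = - 12 D$)
$\left(A{\left(208 \right)} + 10944\right) \left(-182737 + b{\left(v{\left(-12 \right)} \right)}\right) = \left(\left(-276 + 208\right) + 10944\right) \left(-182737 - 12 \left(- 12 \left(1 + 2 \left(-12\right)\right)\right)\right) = \left(-68 + 10944\right) \left(-182737 - 12 \left(- 12 \left(1 - 24\right)\right)\right) = 10876 \left(-182737 - 12 \left(\left(-12\right) \left(-23\right)\right)\right) = 10876 \left(-182737 - 3312\right) = 10876 \left(-186049\right) = -2023468924$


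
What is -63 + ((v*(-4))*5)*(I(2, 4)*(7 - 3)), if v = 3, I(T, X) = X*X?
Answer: -3903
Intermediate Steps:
I(T, X) = X**2
-63 + ((v*(-4))*5)*(I(2, 4)*(7 - 3)) = -63 + ((3*(-4))*5)*(4**2*(7 - 3)) = -63 + (-12*5)*(16*4) = -63 - 60*64 = -63 - 3840 = -3903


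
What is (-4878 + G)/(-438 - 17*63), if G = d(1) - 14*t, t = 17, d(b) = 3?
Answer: 5113/1509 ≈ 3.3883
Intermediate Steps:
G = -235 (G = 3 - 14*17 = 3 - 238 = -235)
(-4878 + G)/(-438 - 17*63) = (-4878 - 235)/(-438 - 17*63) = -5113/(-438 - 1071) = -5113/(-1509) = -5113*(-1/1509) = 5113/1509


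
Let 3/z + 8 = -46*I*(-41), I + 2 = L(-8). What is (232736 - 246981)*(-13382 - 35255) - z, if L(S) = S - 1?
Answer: 4793026061671/6918 ≈ 6.9283e+8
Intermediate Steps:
L(S) = -1 + S
I = -11 (I = -2 + (-1 - 8) = -2 - 9 = -11)
z = -1/6918 (z = 3/(-8 - 46*(-11)*(-41)) = 3/(-8 + 506*(-41)) = 3/(-8 - 20746) = 3/(-20754) = 3*(-1/20754) = -1/6918 ≈ -0.00014455)
(232736 - 246981)*(-13382 - 35255) - z = (232736 - 246981)*(-13382 - 35255) - 1*(-1/6918) = -14245*(-48637) + 1/6918 = 692834065 + 1/6918 = 4793026061671/6918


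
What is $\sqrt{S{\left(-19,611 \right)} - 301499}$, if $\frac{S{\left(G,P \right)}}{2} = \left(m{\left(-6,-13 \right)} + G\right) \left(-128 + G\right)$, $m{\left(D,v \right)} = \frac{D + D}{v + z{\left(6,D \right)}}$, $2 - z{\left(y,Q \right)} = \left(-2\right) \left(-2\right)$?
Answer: $\frac{i \sqrt{7403705}}{5} \approx 544.2 i$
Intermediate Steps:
$z{\left(y,Q \right)} = -2$ ($z{\left(y,Q \right)} = 2 - \left(-2\right) \left(-2\right) = 2 - 4 = -2$)
$m{\left(D,v \right)} = \frac{2 D}{-2 + v}$ ($m{\left(D,v \right)} = \frac{D + D}{v - 2} = \frac{2 D}{-2 + v}$)
$S{\left(G,P \right)} = 2 \left(-128 + G\right) \left(\frac{4}{5} + G\right)$ ($S{\left(G,P \right)} = 2 \left(2 \left(-6\right) \frac{1}{-2 - 13} + G\right) \left(-128 + G\right) = 2 \left(2 \left(-6\right) \frac{1}{-15} + G\right) \left(-128 + G\right) = 2 \left(2 \left(-6\right) \left(- \frac{1}{15}\right) + G\right) \left(-128 + G\right) = 2 \left(\frac{4}{5} + G\right) \left(-128 + G\right) = 2 \left(-128 + G\right) \left(\frac{4}{5} + G\right)$)
$\sqrt{S{\left(-19,611 \right)} - 301499} = \sqrt{\left(- \frac{1024}{5} + 2 \left(-19\right)^{2} - - \frac{24168}{5}\right) - 301499} = \sqrt{\left(- \frac{1024}{5} + 2 \cdot 361 + \frac{24168}{5}\right) - 301499} = \sqrt{\left(- \frac{1024}{5} + 722 + \frac{24168}{5}\right) - 301499} = \sqrt{\frac{26754}{5} - 301499} = \sqrt{- \frac{1480741}{5}} = \frac{i \sqrt{7403705}}{5}$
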